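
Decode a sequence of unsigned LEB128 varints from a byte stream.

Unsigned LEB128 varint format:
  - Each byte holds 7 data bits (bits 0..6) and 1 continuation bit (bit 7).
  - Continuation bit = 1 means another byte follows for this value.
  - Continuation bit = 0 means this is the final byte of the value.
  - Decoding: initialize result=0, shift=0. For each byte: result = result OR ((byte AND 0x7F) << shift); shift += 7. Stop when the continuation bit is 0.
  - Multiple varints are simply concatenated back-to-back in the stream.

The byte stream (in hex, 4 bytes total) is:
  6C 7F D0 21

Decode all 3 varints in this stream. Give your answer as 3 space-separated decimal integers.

Answer: 108 127 4304

Derivation:
  byte[0]=0x6C cont=0 payload=0x6C=108: acc |= 108<<0 -> acc=108 shift=7 [end]
Varint 1: bytes[0:1] = 6C -> value 108 (1 byte(s))
  byte[1]=0x7F cont=0 payload=0x7F=127: acc |= 127<<0 -> acc=127 shift=7 [end]
Varint 2: bytes[1:2] = 7F -> value 127 (1 byte(s))
  byte[2]=0xD0 cont=1 payload=0x50=80: acc |= 80<<0 -> acc=80 shift=7
  byte[3]=0x21 cont=0 payload=0x21=33: acc |= 33<<7 -> acc=4304 shift=14 [end]
Varint 3: bytes[2:4] = D0 21 -> value 4304 (2 byte(s))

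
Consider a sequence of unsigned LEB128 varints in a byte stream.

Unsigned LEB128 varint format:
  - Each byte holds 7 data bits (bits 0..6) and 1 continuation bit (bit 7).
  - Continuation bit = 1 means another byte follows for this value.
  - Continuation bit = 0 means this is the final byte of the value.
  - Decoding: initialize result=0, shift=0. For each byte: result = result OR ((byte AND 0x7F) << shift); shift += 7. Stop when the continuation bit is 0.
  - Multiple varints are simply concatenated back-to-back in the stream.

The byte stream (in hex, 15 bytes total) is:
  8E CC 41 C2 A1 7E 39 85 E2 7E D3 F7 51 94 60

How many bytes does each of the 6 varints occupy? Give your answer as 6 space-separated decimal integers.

Answer: 3 3 1 3 3 2

Derivation:
  byte[0]=0x8E cont=1 payload=0x0E=14: acc |= 14<<0 -> acc=14 shift=7
  byte[1]=0xCC cont=1 payload=0x4C=76: acc |= 76<<7 -> acc=9742 shift=14
  byte[2]=0x41 cont=0 payload=0x41=65: acc |= 65<<14 -> acc=1074702 shift=21 [end]
Varint 1: bytes[0:3] = 8E CC 41 -> value 1074702 (3 byte(s))
  byte[3]=0xC2 cont=1 payload=0x42=66: acc |= 66<<0 -> acc=66 shift=7
  byte[4]=0xA1 cont=1 payload=0x21=33: acc |= 33<<7 -> acc=4290 shift=14
  byte[5]=0x7E cont=0 payload=0x7E=126: acc |= 126<<14 -> acc=2068674 shift=21 [end]
Varint 2: bytes[3:6] = C2 A1 7E -> value 2068674 (3 byte(s))
  byte[6]=0x39 cont=0 payload=0x39=57: acc |= 57<<0 -> acc=57 shift=7 [end]
Varint 3: bytes[6:7] = 39 -> value 57 (1 byte(s))
  byte[7]=0x85 cont=1 payload=0x05=5: acc |= 5<<0 -> acc=5 shift=7
  byte[8]=0xE2 cont=1 payload=0x62=98: acc |= 98<<7 -> acc=12549 shift=14
  byte[9]=0x7E cont=0 payload=0x7E=126: acc |= 126<<14 -> acc=2076933 shift=21 [end]
Varint 4: bytes[7:10] = 85 E2 7E -> value 2076933 (3 byte(s))
  byte[10]=0xD3 cont=1 payload=0x53=83: acc |= 83<<0 -> acc=83 shift=7
  byte[11]=0xF7 cont=1 payload=0x77=119: acc |= 119<<7 -> acc=15315 shift=14
  byte[12]=0x51 cont=0 payload=0x51=81: acc |= 81<<14 -> acc=1342419 shift=21 [end]
Varint 5: bytes[10:13] = D3 F7 51 -> value 1342419 (3 byte(s))
  byte[13]=0x94 cont=1 payload=0x14=20: acc |= 20<<0 -> acc=20 shift=7
  byte[14]=0x60 cont=0 payload=0x60=96: acc |= 96<<7 -> acc=12308 shift=14 [end]
Varint 6: bytes[13:15] = 94 60 -> value 12308 (2 byte(s))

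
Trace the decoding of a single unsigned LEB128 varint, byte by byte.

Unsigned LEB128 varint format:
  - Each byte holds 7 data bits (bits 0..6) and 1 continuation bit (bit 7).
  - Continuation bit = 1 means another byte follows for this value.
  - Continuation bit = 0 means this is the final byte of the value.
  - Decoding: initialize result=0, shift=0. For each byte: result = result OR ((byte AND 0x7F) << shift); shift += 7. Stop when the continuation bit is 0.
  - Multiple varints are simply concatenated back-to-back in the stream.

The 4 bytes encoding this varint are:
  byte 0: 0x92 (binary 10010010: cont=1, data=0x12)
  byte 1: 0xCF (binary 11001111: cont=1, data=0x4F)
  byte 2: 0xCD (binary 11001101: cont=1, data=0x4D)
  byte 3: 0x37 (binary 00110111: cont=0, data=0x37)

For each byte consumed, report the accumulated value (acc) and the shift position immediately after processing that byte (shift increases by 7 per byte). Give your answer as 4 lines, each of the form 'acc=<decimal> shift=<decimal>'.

byte 0=0x92: payload=0x12=18, contrib = 18<<0 = 18; acc -> 18, shift -> 7
byte 1=0xCF: payload=0x4F=79, contrib = 79<<7 = 10112; acc -> 10130, shift -> 14
byte 2=0xCD: payload=0x4D=77, contrib = 77<<14 = 1261568; acc -> 1271698, shift -> 21
byte 3=0x37: payload=0x37=55, contrib = 55<<21 = 115343360; acc -> 116615058, shift -> 28

Answer: acc=18 shift=7
acc=10130 shift=14
acc=1271698 shift=21
acc=116615058 shift=28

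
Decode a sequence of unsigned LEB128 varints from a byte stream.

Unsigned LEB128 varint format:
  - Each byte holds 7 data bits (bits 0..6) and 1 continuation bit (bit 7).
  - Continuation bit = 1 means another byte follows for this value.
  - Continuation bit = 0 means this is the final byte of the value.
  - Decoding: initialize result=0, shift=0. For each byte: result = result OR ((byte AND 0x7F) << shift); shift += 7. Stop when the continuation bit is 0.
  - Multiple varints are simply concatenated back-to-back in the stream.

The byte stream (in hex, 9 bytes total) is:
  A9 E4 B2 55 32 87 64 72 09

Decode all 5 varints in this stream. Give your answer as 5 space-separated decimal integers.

  byte[0]=0xA9 cont=1 payload=0x29=41: acc |= 41<<0 -> acc=41 shift=7
  byte[1]=0xE4 cont=1 payload=0x64=100: acc |= 100<<7 -> acc=12841 shift=14
  byte[2]=0xB2 cont=1 payload=0x32=50: acc |= 50<<14 -> acc=832041 shift=21
  byte[3]=0x55 cont=0 payload=0x55=85: acc |= 85<<21 -> acc=179089961 shift=28 [end]
Varint 1: bytes[0:4] = A9 E4 B2 55 -> value 179089961 (4 byte(s))
  byte[4]=0x32 cont=0 payload=0x32=50: acc |= 50<<0 -> acc=50 shift=7 [end]
Varint 2: bytes[4:5] = 32 -> value 50 (1 byte(s))
  byte[5]=0x87 cont=1 payload=0x07=7: acc |= 7<<0 -> acc=7 shift=7
  byte[6]=0x64 cont=0 payload=0x64=100: acc |= 100<<7 -> acc=12807 shift=14 [end]
Varint 3: bytes[5:7] = 87 64 -> value 12807 (2 byte(s))
  byte[7]=0x72 cont=0 payload=0x72=114: acc |= 114<<0 -> acc=114 shift=7 [end]
Varint 4: bytes[7:8] = 72 -> value 114 (1 byte(s))
  byte[8]=0x09 cont=0 payload=0x09=9: acc |= 9<<0 -> acc=9 shift=7 [end]
Varint 5: bytes[8:9] = 09 -> value 9 (1 byte(s))

Answer: 179089961 50 12807 114 9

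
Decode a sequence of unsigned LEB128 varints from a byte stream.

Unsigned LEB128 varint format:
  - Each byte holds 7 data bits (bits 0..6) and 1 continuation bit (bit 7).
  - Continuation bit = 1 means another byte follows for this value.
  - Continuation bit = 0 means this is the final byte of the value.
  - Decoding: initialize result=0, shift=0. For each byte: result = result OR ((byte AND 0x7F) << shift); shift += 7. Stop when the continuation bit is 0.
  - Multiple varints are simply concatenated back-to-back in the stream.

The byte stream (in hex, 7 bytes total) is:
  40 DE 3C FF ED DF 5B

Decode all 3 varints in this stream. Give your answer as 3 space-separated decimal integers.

  byte[0]=0x40 cont=0 payload=0x40=64: acc |= 64<<0 -> acc=64 shift=7 [end]
Varint 1: bytes[0:1] = 40 -> value 64 (1 byte(s))
  byte[1]=0xDE cont=1 payload=0x5E=94: acc |= 94<<0 -> acc=94 shift=7
  byte[2]=0x3C cont=0 payload=0x3C=60: acc |= 60<<7 -> acc=7774 shift=14 [end]
Varint 2: bytes[1:3] = DE 3C -> value 7774 (2 byte(s))
  byte[3]=0xFF cont=1 payload=0x7F=127: acc |= 127<<0 -> acc=127 shift=7
  byte[4]=0xED cont=1 payload=0x6D=109: acc |= 109<<7 -> acc=14079 shift=14
  byte[5]=0xDF cont=1 payload=0x5F=95: acc |= 95<<14 -> acc=1570559 shift=21
  byte[6]=0x5B cont=0 payload=0x5B=91: acc |= 91<<21 -> acc=192411391 shift=28 [end]
Varint 3: bytes[3:7] = FF ED DF 5B -> value 192411391 (4 byte(s))

Answer: 64 7774 192411391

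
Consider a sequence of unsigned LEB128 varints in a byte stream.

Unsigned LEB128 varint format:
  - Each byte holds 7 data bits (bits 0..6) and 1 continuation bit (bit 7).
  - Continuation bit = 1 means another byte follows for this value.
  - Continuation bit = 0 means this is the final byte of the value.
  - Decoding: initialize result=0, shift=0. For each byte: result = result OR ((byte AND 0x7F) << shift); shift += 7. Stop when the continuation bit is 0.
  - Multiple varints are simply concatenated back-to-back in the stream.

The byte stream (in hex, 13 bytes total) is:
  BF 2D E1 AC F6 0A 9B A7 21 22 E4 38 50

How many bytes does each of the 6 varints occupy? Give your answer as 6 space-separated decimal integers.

Answer: 2 4 3 1 2 1

Derivation:
  byte[0]=0xBF cont=1 payload=0x3F=63: acc |= 63<<0 -> acc=63 shift=7
  byte[1]=0x2D cont=0 payload=0x2D=45: acc |= 45<<7 -> acc=5823 shift=14 [end]
Varint 1: bytes[0:2] = BF 2D -> value 5823 (2 byte(s))
  byte[2]=0xE1 cont=1 payload=0x61=97: acc |= 97<<0 -> acc=97 shift=7
  byte[3]=0xAC cont=1 payload=0x2C=44: acc |= 44<<7 -> acc=5729 shift=14
  byte[4]=0xF6 cont=1 payload=0x76=118: acc |= 118<<14 -> acc=1939041 shift=21
  byte[5]=0x0A cont=0 payload=0x0A=10: acc |= 10<<21 -> acc=22910561 shift=28 [end]
Varint 2: bytes[2:6] = E1 AC F6 0A -> value 22910561 (4 byte(s))
  byte[6]=0x9B cont=1 payload=0x1B=27: acc |= 27<<0 -> acc=27 shift=7
  byte[7]=0xA7 cont=1 payload=0x27=39: acc |= 39<<7 -> acc=5019 shift=14
  byte[8]=0x21 cont=0 payload=0x21=33: acc |= 33<<14 -> acc=545691 shift=21 [end]
Varint 3: bytes[6:9] = 9B A7 21 -> value 545691 (3 byte(s))
  byte[9]=0x22 cont=0 payload=0x22=34: acc |= 34<<0 -> acc=34 shift=7 [end]
Varint 4: bytes[9:10] = 22 -> value 34 (1 byte(s))
  byte[10]=0xE4 cont=1 payload=0x64=100: acc |= 100<<0 -> acc=100 shift=7
  byte[11]=0x38 cont=0 payload=0x38=56: acc |= 56<<7 -> acc=7268 shift=14 [end]
Varint 5: bytes[10:12] = E4 38 -> value 7268 (2 byte(s))
  byte[12]=0x50 cont=0 payload=0x50=80: acc |= 80<<0 -> acc=80 shift=7 [end]
Varint 6: bytes[12:13] = 50 -> value 80 (1 byte(s))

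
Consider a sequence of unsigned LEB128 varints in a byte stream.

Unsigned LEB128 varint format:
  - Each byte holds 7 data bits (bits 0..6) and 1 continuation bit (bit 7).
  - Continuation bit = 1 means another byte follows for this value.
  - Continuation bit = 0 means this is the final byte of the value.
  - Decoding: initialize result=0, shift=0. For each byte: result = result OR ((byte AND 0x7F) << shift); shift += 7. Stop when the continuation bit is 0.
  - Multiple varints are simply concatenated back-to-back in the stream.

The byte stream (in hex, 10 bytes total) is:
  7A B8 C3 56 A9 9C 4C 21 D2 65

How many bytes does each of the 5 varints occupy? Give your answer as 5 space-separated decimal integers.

Answer: 1 3 3 1 2

Derivation:
  byte[0]=0x7A cont=0 payload=0x7A=122: acc |= 122<<0 -> acc=122 shift=7 [end]
Varint 1: bytes[0:1] = 7A -> value 122 (1 byte(s))
  byte[1]=0xB8 cont=1 payload=0x38=56: acc |= 56<<0 -> acc=56 shift=7
  byte[2]=0xC3 cont=1 payload=0x43=67: acc |= 67<<7 -> acc=8632 shift=14
  byte[3]=0x56 cont=0 payload=0x56=86: acc |= 86<<14 -> acc=1417656 shift=21 [end]
Varint 2: bytes[1:4] = B8 C3 56 -> value 1417656 (3 byte(s))
  byte[4]=0xA9 cont=1 payload=0x29=41: acc |= 41<<0 -> acc=41 shift=7
  byte[5]=0x9C cont=1 payload=0x1C=28: acc |= 28<<7 -> acc=3625 shift=14
  byte[6]=0x4C cont=0 payload=0x4C=76: acc |= 76<<14 -> acc=1248809 shift=21 [end]
Varint 3: bytes[4:7] = A9 9C 4C -> value 1248809 (3 byte(s))
  byte[7]=0x21 cont=0 payload=0x21=33: acc |= 33<<0 -> acc=33 shift=7 [end]
Varint 4: bytes[7:8] = 21 -> value 33 (1 byte(s))
  byte[8]=0xD2 cont=1 payload=0x52=82: acc |= 82<<0 -> acc=82 shift=7
  byte[9]=0x65 cont=0 payload=0x65=101: acc |= 101<<7 -> acc=13010 shift=14 [end]
Varint 5: bytes[8:10] = D2 65 -> value 13010 (2 byte(s))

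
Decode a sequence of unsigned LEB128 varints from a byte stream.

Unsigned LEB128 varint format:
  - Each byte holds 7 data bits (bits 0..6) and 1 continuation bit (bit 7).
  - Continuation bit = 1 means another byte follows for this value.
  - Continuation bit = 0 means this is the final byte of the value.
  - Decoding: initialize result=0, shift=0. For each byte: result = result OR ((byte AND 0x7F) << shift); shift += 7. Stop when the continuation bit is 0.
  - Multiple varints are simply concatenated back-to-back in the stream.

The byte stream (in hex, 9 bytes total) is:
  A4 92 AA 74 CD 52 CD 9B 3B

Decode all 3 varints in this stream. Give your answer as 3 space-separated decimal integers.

  byte[0]=0xA4 cont=1 payload=0x24=36: acc |= 36<<0 -> acc=36 shift=7
  byte[1]=0x92 cont=1 payload=0x12=18: acc |= 18<<7 -> acc=2340 shift=14
  byte[2]=0xAA cont=1 payload=0x2A=42: acc |= 42<<14 -> acc=690468 shift=21
  byte[3]=0x74 cont=0 payload=0x74=116: acc |= 116<<21 -> acc=243960100 shift=28 [end]
Varint 1: bytes[0:4] = A4 92 AA 74 -> value 243960100 (4 byte(s))
  byte[4]=0xCD cont=1 payload=0x4D=77: acc |= 77<<0 -> acc=77 shift=7
  byte[5]=0x52 cont=0 payload=0x52=82: acc |= 82<<7 -> acc=10573 shift=14 [end]
Varint 2: bytes[4:6] = CD 52 -> value 10573 (2 byte(s))
  byte[6]=0xCD cont=1 payload=0x4D=77: acc |= 77<<0 -> acc=77 shift=7
  byte[7]=0x9B cont=1 payload=0x1B=27: acc |= 27<<7 -> acc=3533 shift=14
  byte[8]=0x3B cont=0 payload=0x3B=59: acc |= 59<<14 -> acc=970189 shift=21 [end]
Varint 3: bytes[6:9] = CD 9B 3B -> value 970189 (3 byte(s))

Answer: 243960100 10573 970189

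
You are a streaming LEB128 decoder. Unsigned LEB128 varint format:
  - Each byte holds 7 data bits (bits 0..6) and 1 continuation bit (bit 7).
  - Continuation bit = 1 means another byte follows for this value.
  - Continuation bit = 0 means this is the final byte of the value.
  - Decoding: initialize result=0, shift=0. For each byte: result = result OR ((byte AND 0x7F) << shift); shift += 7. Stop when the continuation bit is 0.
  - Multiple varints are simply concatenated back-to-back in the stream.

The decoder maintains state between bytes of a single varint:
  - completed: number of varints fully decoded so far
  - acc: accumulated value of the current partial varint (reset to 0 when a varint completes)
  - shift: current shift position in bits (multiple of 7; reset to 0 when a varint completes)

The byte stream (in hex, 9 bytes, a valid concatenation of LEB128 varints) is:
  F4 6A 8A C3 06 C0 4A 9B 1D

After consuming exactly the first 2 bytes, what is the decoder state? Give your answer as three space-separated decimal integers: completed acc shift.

byte[0]=0xF4 cont=1 payload=0x74: acc |= 116<<0 -> completed=0 acc=116 shift=7
byte[1]=0x6A cont=0 payload=0x6A: varint #1 complete (value=13684); reset -> completed=1 acc=0 shift=0

Answer: 1 0 0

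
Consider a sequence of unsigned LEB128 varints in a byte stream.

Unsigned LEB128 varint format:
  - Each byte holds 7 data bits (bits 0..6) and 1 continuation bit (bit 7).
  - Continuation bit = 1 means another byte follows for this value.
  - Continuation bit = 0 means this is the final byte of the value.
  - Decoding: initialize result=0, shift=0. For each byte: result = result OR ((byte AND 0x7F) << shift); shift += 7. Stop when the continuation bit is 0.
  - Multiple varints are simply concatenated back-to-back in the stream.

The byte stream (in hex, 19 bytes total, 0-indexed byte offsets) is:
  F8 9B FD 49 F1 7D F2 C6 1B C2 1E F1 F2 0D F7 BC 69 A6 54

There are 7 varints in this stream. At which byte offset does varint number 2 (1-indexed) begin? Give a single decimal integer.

Answer: 4

Derivation:
  byte[0]=0xF8 cont=1 payload=0x78=120: acc |= 120<<0 -> acc=120 shift=7
  byte[1]=0x9B cont=1 payload=0x1B=27: acc |= 27<<7 -> acc=3576 shift=14
  byte[2]=0xFD cont=1 payload=0x7D=125: acc |= 125<<14 -> acc=2051576 shift=21
  byte[3]=0x49 cont=0 payload=0x49=73: acc |= 73<<21 -> acc=155143672 shift=28 [end]
Varint 1: bytes[0:4] = F8 9B FD 49 -> value 155143672 (4 byte(s))
  byte[4]=0xF1 cont=1 payload=0x71=113: acc |= 113<<0 -> acc=113 shift=7
  byte[5]=0x7D cont=0 payload=0x7D=125: acc |= 125<<7 -> acc=16113 shift=14 [end]
Varint 2: bytes[4:6] = F1 7D -> value 16113 (2 byte(s))
  byte[6]=0xF2 cont=1 payload=0x72=114: acc |= 114<<0 -> acc=114 shift=7
  byte[7]=0xC6 cont=1 payload=0x46=70: acc |= 70<<7 -> acc=9074 shift=14
  byte[8]=0x1B cont=0 payload=0x1B=27: acc |= 27<<14 -> acc=451442 shift=21 [end]
Varint 3: bytes[6:9] = F2 C6 1B -> value 451442 (3 byte(s))
  byte[9]=0xC2 cont=1 payload=0x42=66: acc |= 66<<0 -> acc=66 shift=7
  byte[10]=0x1E cont=0 payload=0x1E=30: acc |= 30<<7 -> acc=3906 shift=14 [end]
Varint 4: bytes[9:11] = C2 1E -> value 3906 (2 byte(s))
  byte[11]=0xF1 cont=1 payload=0x71=113: acc |= 113<<0 -> acc=113 shift=7
  byte[12]=0xF2 cont=1 payload=0x72=114: acc |= 114<<7 -> acc=14705 shift=14
  byte[13]=0x0D cont=0 payload=0x0D=13: acc |= 13<<14 -> acc=227697 shift=21 [end]
Varint 5: bytes[11:14] = F1 F2 0D -> value 227697 (3 byte(s))
  byte[14]=0xF7 cont=1 payload=0x77=119: acc |= 119<<0 -> acc=119 shift=7
  byte[15]=0xBC cont=1 payload=0x3C=60: acc |= 60<<7 -> acc=7799 shift=14
  byte[16]=0x69 cont=0 payload=0x69=105: acc |= 105<<14 -> acc=1728119 shift=21 [end]
Varint 6: bytes[14:17] = F7 BC 69 -> value 1728119 (3 byte(s))
  byte[17]=0xA6 cont=1 payload=0x26=38: acc |= 38<<0 -> acc=38 shift=7
  byte[18]=0x54 cont=0 payload=0x54=84: acc |= 84<<7 -> acc=10790 shift=14 [end]
Varint 7: bytes[17:19] = A6 54 -> value 10790 (2 byte(s))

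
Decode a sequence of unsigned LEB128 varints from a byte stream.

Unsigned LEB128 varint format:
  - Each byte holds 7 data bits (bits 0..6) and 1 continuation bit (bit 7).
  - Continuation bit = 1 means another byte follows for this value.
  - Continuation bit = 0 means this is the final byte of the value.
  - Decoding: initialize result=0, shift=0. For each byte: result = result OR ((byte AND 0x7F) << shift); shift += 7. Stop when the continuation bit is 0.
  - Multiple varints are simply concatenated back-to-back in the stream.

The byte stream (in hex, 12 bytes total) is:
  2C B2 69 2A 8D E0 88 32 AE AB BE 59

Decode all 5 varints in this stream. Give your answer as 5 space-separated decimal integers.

Answer: 44 13490 42 105000973 187667886

Derivation:
  byte[0]=0x2C cont=0 payload=0x2C=44: acc |= 44<<0 -> acc=44 shift=7 [end]
Varint 1: bytes[0:1] = 2C -> value 44 (1 byte(s))
  byte[1]=0xB2 cont=1 payload=0x32=50: acc |= 50<<0 -> acc=50 shift=7
  byte[2]=0x69 cont=0 payload=0x69=105: acc |= 105<<7 -> acc=13490 shift=14 [end]
Varint 2: bytes[1:3] = B2 69 -> value 13490 (2 byte(s))
  byte[3]=0x2A cont=0 payload=0x2A=42: acc |= 42<<0 -> acc=42 shift=7 [end]
Varint 3: bytes[3:4] = 2A -> value 42 (1 byte(s))
  byte[4]=0x8D cont=1 payload=0x0D=13: acc |= 13<<0 -> acc=13 shift=7
  byte[5]=0xE0 cont=1 payload=0x60=96: acc |= 96<<7 -> acc=12301 shift=14
  byte[6]=0x88 cont=1 payload=0x08=8: acc |= 8<<14 -> acc=143373 shift=21
  byte[7]=0x32 cont=0 payload=0x32=50: acc |= 50<<21 -> acc=105000973 shift=28 [end]
Varint 4: bytes[4:8] = 8D E0 88 32 -> value 105000973 (4 byte(s))
  byte[8]=0xAE cont=1 payload=0x2E=46: acc |= 46<<0 -> acc=46 shift=7
  byte[9]=0xAB cont=1 payload=0x2B=43: acc |= 43<<7 -> acc=5550 shift=14
  byte[10]=0xBE cont=1 payload=0x3E=62: acc |= 62<<14 -> acc=1021358 shift=21
  byte[11]=0x59 cont=0 payload=0x59=89: acc |= 89<<21 -> acc=187667886 shift=28 [end]
Varint 5: bytes[8:12] = AE AB BE 59 -> value 187667886 (4 byte(s))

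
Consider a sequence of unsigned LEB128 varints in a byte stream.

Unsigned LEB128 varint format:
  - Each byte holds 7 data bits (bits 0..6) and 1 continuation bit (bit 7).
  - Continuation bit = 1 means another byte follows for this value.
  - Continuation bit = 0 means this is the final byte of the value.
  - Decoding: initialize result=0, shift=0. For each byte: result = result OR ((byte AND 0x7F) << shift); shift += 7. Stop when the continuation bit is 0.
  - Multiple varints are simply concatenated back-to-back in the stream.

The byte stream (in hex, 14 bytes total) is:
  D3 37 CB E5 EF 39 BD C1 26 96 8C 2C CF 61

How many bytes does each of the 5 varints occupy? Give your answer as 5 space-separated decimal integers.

  byte[0]=0xD3 cont=1 payload=0x53=83: acc |= 83<<0 -> acc=83 shift=7
  byte[1]=0x37 cont=0 payload=0x37=55: acc |= 55<<7 -> acc=7123 shift=14 [end]
Varint 1: bytes[0:2] = D3 37 -> value 7123 (2 byte(s))
  byte[2]=0xCB cont=1 payload=0x4B=75: acc |= 75<<0 -> acc=75 shift=7
  byte[3]=0xE5 cont=1 payload=0x65=101: acc |= 101<<7 -> acc=13003 shift=14
  byte[4]=0xEF cont=1 payload=0x6F=111: acc |= 111<<14 -> acc=1831627 shift=21
  byte[5]=0x39 cont=0 payload=0x39=57: acc |= 57<<21 -> acc=121369291 shift=28 [end]
Varint 2: bytes[2:6] = CB E5 EF 39 -> value 121369291 (4 byte(s))
  byte[6]=0xBD cont=1 payload=0x3D=61: acc |= 61<<0 -> acc=61 shift=7
  byte[7]=0xC1 cont=1 payload=0x41=65: acc |= 65<<7 -> acc=8381 shift=14
  byte[8]=0x26 cont=0 payload=0x26=38: acc |= 38<<14 -> acc=630973 shift=21 [end]
Varint 3: bytes[6:9] = BD C1 26 -> value 630973 (3 byte(s))
  byte[9]=0x96 cont=1 payload=0x16=22: acc |= 22<<0 -> acc=22 shift=7
  byte[10]=0x8C cont=1 payload=0x0C=12: acc |= 12<<7 -> acc=1558 shift=14
  byte[11]=0x2C cont=0 payload=0x2C=44: acc |= 44<<14 -> acc=722454 shift=21 [end]
Varint 4: bytes[9:12] = 96 8C 2C -> value 722454 (3 byte(s))
  byte[12]=0xCF cont=1 payload=0x4F=79: acc |= 79<<0 -> acc=79 shift=7
  byte[13]=0x61 cont=0 payload=0x61=97: acc |= 97<<7 -> acc=12495 shift=14 [end]
Varint 5: bytes[12:14] = CF 61 -> value 12495 (2 byte(s))

Answer: 2 4 3 3 2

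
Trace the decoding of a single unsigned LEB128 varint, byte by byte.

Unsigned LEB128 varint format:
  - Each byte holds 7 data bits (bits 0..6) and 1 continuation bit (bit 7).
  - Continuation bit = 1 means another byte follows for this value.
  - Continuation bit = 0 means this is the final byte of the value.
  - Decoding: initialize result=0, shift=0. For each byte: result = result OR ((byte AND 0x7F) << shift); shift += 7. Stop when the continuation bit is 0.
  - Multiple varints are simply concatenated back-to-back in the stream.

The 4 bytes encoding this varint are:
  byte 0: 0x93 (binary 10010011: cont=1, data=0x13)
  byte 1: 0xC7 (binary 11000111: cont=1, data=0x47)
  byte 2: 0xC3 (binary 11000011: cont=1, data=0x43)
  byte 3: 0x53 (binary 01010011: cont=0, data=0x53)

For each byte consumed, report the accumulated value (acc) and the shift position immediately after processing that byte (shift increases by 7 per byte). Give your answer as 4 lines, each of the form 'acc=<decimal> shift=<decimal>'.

Answer: acc=19 shift=7
acc=9107 shift=14
acc=1106835 shift=21
acc=175170451 shift=28

Derivation:
byte 0=0x93: payload=0x13=19, contrib = 19<<0 = 19; acc -> 19, shift -> 7
byte 1=0xC7: payload=0x47=71, contrib = 71<<7 = 9088; acc -> 9107, shift -> 14
byte 2=0xC3: payload=0x43=67, contrib = 67<<14 = 1097728; acc -> 1106835, shift -> 21
byte 3=0x53: payload=0x53=83, contrib = 83<<21 = 174063616; acc -> 175170451, shift -> 28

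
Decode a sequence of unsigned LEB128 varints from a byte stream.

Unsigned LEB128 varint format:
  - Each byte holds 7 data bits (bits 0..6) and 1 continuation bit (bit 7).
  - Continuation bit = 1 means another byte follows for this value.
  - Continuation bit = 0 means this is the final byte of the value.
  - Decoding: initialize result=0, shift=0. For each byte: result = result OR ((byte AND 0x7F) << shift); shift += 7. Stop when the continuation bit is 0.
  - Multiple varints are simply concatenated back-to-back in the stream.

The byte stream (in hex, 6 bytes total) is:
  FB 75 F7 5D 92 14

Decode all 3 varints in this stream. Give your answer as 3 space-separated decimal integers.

Answer: 15099 12023 2578

Derivation:
  byte[0]=0xFB cont=1 payload=0x7B=123: acc |= 123<<0 -> acc=123 shift=7
  byte[1]=0x75 cont=0 payload=0x75=117: acc |= 117<<7 -> acc=15099 shift=14 [end]
Varint 1: bytes[0:2] = FB 75 -> value 15099 (2 byte(s))
  byte[2]=0xF7 cont=1 payload=0x77=119: acc |= 119<<0 -> acc=119 shift=7
  byte[3]=0x5D cont=0 payload=0x5D=93: acc |= 93<<7 -> acc=12023 shift=14 [end]
Varint 2: bytes[2:4] = F7 5D -> value 12023 (2 byte(s))
  byte[4]=0x92 cont=1 payload=0x12=18: acc |= 18<<0 -> acc=18 shift=7
  byte[5]=0x14 cont=0 payload=0x14=20: acc |= 20<<7 -> acc=2578 shift=14 [end]
Varint 3: bytes[4:6] = 92 14 -> value 2578 (2 byte(s))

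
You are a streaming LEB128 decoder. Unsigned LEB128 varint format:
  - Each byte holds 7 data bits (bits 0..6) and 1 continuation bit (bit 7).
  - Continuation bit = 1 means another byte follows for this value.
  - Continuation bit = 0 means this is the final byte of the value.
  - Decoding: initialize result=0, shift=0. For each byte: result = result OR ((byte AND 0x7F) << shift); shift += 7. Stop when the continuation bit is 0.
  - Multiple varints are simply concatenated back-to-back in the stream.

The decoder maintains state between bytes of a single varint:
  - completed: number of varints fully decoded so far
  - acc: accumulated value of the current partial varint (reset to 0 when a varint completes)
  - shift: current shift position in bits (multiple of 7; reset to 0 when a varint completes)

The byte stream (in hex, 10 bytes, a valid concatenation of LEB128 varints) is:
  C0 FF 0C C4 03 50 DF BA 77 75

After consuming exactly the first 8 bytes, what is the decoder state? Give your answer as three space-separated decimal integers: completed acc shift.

Answer: 3 7519 14

Derivation:
byte[0]=0xC0 cont=1 payload=0x40: acc |= 64<<0 -> completed=0 acc=64 shift=7
byte[1]=0xFF cont=1 payload=0x7F: acc |= 127<<7 -> completed=0 acc=16320 shift=14
byte[2]=0x0C cont=0 payload=0x0C: varint #1 complete (value=212928); reset -> completed=1 acc=0 shift=0
byte[3]=0xC4 cont=1 payload=0x44: acc |= 68<<0 -> completed=1 acc=68 shift=7
byte[4]=0x03 cont=0 payload=0x03: varint #2 complete (value=452); reset -> completed=2 acc=0 shift=0
byte[5]=0x50 cont=0 payload=0x50: varint #3 complete (value=80); reset -> completed=3 acc=0 shift=0
byte[6]=0xDF cont=1 payload=0x5F: acc |= 95<<0 -> completed=3 acc=95 shift=7
byte[7]=0xBA cont=1 payload=0x3A: acc |= 58<<7 -> completed=3 acc=7519 shift=14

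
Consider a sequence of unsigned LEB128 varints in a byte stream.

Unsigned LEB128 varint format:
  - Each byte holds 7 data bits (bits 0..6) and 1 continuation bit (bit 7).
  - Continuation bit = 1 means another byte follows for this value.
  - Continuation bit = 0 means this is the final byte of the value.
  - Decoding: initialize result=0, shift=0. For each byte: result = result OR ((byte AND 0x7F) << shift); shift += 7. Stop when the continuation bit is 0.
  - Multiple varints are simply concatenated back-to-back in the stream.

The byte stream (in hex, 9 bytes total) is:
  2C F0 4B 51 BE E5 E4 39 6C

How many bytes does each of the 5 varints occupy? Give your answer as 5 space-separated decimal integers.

Answer: 1 2 1 4 1

Derivation:
  byte[0]=0x2C cont=0 payload=0x2C=44: acc |= 44<<0 -> acc=44 shift=7 [end]
Varint 1: bytes[0:1] = 2C -> value 44 (1 byte(s))
  byte[1]=0xF0 cont=1 payload=0x70=112: acc |= 112<<0 -> acc=112 shift=7
  byte[2]=0x4B cont=0 payload=0x4B=75: acc |= 75<<7 -> acc=9712 shift=14 [end]
Varint 2: bytes[1:3] = F0 4B -> value 9712 (2 byte(s))
  byte[3]=0x51 cont=0 payload=0x51=81: acc |= 81<<0 -> acc=81 shift=7 [end]
Varint 3: bytes[3:4] = 51 -> value 81 (1 byte(s))
  byte[4]=0xBE cont=1 payload=0x3E=62: acc |= 62<<0 -> acc=62 shift=7
  byte[5]=0xE5 cont=1 payload=0x65=101: acc |= 101<<7 -> acc=12990 shift=14
  byte[6]=0xE4 cont=1 payload=0x64=100: acc |= 100<<14 -> acc=1651390 shift=21
  byte[7]=0x39 cont=0 payload=0x39=57: acc |= 57<<21 -> acc=121189054 shift=28 [end]
Varint 4: bytes[4:8] = BE E5 E4 39 -> value 121189054 (4 byte(s))
  byte[8]=0x6C cont=0 payload=0x6C=108: acc |= 108<<0 -> acc=108 shift=7 [end]
Varint 5: bytes[8:9] = 6C -> value 108 (1 byte(s))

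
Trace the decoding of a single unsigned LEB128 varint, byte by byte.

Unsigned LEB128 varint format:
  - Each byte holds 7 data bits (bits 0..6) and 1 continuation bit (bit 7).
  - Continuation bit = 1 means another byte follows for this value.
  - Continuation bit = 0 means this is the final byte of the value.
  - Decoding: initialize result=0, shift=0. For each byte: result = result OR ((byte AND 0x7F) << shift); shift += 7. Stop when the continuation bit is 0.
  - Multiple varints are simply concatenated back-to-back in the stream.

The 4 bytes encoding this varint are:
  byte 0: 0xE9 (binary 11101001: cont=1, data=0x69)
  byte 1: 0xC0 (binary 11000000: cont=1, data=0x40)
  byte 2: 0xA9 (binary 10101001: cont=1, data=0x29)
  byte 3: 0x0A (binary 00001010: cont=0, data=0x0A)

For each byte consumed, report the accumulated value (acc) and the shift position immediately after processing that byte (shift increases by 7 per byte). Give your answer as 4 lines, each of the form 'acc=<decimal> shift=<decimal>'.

Answer: acc=105 shift=7
acc=8297 shift=14
acc=680041 shift=21
acc=21651561 shift=28

Derivation:
byte 0=0xE9: payload=0x69=105, contrib = 105<<0 = 105; acc -> 105, shift -> 7
byte 1=0xC0: payload=0x40=64, contrib = 64<<7 = 8192; acc -> 8297, shift -> 14
byte 2=0xA9: payload=0x29=41, contrib = 41<<14 = 671744; acc -> 680041, shift -> 21
byte 3=0x0A: payload=0x0A=10, contrib = 10<<21 = 20971520; acc -> 21651561, shift -> 28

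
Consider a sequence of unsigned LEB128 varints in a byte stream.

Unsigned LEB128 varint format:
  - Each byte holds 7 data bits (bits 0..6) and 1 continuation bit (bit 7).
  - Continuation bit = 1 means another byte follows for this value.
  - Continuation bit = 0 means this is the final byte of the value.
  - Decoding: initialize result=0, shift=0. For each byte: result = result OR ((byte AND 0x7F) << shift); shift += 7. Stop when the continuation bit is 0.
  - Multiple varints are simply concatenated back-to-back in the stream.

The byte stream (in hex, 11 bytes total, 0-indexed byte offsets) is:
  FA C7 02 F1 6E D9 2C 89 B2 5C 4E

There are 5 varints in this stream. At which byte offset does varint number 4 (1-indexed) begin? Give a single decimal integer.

Answer: 7

Derivation:
  byte[0]=0xFA cont=1 payload=0x7A=122: acc |= 122<<0 -> acc=122 shift=7
  byte[1]=0xC7 cont=1 payload=0x47=71: acc |= 71<<7 -> acc=9210 shift=14
  byte[2]=0x02 cont=0 payload=0x02=2: acc |= 2<<14 -> acc=41978 shift=21 [end]
Varint 1: bytes[0:3] = FA C7 02 -> value 41978 (3 byte(s))
  byte[3]=0xF1 cont=1 payload=0x71=113: acc |= 113<<0 -> acc=113 shift=7
  byte[4]=0x6E cont=0 payload=0x6E=110: acc |= 110<<7 -> acc=14193 shift=14 [end]
Varint 2: bytes[3:5] = F1 6E -> value 14193 (2 byte(s))
  byte[5]=0xD9 cont=1 payload=0x59=89: acc |= 89<<0 -> acc=89 shift=7
  byte[6]=0x2C cont=0 payload=0x2C=44: acc |= 44<<7 -> acc=5721 shift=14 [end]
Varint 3: bytes[5:7] = D9 2C -> value 5721 (2 byte(s))
  byte[7]=0x89 cont=1 payload=0x09=9: acc |= 9<<0 -> acc=9 shift=7
  byte[8]=0xB2 cont=1 payload=0x32=50: acc |= 50<<7 -> acc=6409 shift=14
  byte[9]=0x5C cont=0 payload=0x5C=92: acc |= 92<<14 -> acc=1513737 shift=21 [end]
Varint 4: bytes[7:10] = 89 B2 5C -> value 1513737 (3 byte(s))
  byte[10]=0x4E cont=0 payload=0x4E=78: acc |= 78<<0 -> acc=78 shift=7 [end]
Varint 5: bytes[10:11] = 4E -> value 78 (1 byte(s))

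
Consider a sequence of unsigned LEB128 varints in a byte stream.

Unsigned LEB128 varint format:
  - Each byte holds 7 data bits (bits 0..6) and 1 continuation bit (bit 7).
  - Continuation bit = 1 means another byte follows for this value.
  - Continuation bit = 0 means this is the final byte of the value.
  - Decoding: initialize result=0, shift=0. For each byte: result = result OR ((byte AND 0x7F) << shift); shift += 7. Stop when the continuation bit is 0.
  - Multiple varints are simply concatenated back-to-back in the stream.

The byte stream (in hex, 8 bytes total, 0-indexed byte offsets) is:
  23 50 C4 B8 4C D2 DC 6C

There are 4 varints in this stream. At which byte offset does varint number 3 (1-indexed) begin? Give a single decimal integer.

  byte[0]=0x23 cont=0 payload=0x23=35: acc |= 35<<0 -> acc=35 shift=7 [end]
Varint 1: bytes[0:1] = 23 -> value 35 (1 byte(s))
  byte[1]=0x50 cont=0 payload=0x50=80: acc |= 80<<0 -> acc=80 shift=7 [end]
Varint 2: bytes[1:2] = 50 -> value 80 (1 byte(s))
  byte[2]=0xC4 cont=1 payload=0x44=68: acc |= 68<<0 -> acc=68 shift=7
  byte[3]=0xB8 cont=1 payload=0x38=56: acc |= 56<<7 -> acc=7236 shift=14
  byte[4]=0x4C cont=0 payload=0x4C=76: acc |= 76<<14 -> acc=1252420 shift=21 [end]
Varint 3: bytes[2:5] = C4 B8 4C -> value 1252420 (3 byte(s))
  byte[5]=0xD2 cont=1 payload=0x52=82: acc |= 82<<0 -> acc=82 shift=7
  byte[6]=0xDC cont=1 payload=0x5C=92: acc |= 92<<7 -> acc=11858 shift=14
  byte[7]=0x6C cont=0 payload=0x6C=108: acc |= 108<<14 -> acc=1781330 shift=21 [end]
Varint 4: bytes[5:8] = D2 DC 6C -> value 1781330 (3 byte(s))

Answer: 2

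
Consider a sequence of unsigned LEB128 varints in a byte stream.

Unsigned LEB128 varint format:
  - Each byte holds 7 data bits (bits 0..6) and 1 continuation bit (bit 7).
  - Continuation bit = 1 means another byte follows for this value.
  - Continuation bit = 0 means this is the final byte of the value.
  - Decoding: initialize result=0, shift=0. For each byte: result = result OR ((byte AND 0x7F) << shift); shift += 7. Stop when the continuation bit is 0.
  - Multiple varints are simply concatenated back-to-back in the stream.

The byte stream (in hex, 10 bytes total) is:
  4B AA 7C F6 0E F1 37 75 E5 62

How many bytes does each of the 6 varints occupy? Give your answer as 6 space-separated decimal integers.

Answer: 1 2 2 2 1 2

Derivation:
  byte[0]=0x4B cont=0 payload=0x4B=75: acc |= 75<<0 -> acc=75 shift=7 [end]
Varint 1: bytes[0:1] = 4B -> value 75 (1 byte(s))
  byte[1]=0xAA cont=1 payload=0x2A=42: acc |= 42<<0 -> acc=42 shift=7
  byte[2]=0x7C cont=0 payload=0x7C=124: acc |= 124<<7 -> acc=15914 shift=14 [end]
Varint 2: bytes[1:3] = AA 7C -> value 15914 (2 byte(s))
  byte[3]=0xF6 cont=1 payload=0x76=118: acc |= 118<<0 -> acc=118 shift=7
  byte[4]=0x0E cont=0 payload=0x0E=14: acc |= 14<<7 -> acc=1910 shift=14 [end]
Varint 3: bytes[3:5] = F6 0E -> value 1910 (2 byte(s))
  byte[5]=0xF1 cont=1 payload=0x71=113: acc |= 113<<0 -> acc=113 shift=7
  byte[6]=0x37 cont=0 payload=0x37=55: acc |= 55<<7 -> acc=7153 shift=14 [end]
Varint 4: bytes[5:7] = F1 37 -> value 7153 (2 byte(s))
  byte[7]=0x75 cont=0 payload=0x75=117: acc |= 117<<0 -> acc=117 shift=7 [end]
Varint 5: bytes[7:8] = 75 -> value 117 (1 byte(s))
  byte[8]=0xE5 cont=1 payload=0x65=101: acc |= 101<<0 -> acc=101 shift=7
  byte[9]=0x62 cont=0 payload=0x62=98: acc |= 98<<7 -> acc=12645 shift=14 [end]
Varint 6: bytes[8:10] = E5 62 -> value 12645 (2 byte(s))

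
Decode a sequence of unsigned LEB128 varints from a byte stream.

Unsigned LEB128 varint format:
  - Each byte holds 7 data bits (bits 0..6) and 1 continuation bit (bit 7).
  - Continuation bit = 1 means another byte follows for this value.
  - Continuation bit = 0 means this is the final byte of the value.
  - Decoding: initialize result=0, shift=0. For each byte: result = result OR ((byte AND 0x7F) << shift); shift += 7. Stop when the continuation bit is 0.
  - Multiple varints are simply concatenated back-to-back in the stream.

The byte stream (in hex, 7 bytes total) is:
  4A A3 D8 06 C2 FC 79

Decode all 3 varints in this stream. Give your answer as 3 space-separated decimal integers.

  byte[0]=0x4A cont=0 payload=0x4A=74: acc |= 74<<0 -> acc=74 shift=7 [end]
Varint 1: bytes[0:1] = 4A -> value 74 (1 byte(s))
  byte[1]=0xA3 cont=1 payload=0x23=35: acc |= 35<<0 -> acc=35 shift=7
  byte[2]=0xD8 cont=1 payload=0x58=88: acc |= 88<<7 -> acc=11299 shift=14
  byte[3]=0x06 cont=0 payload=0x06=6: acc |= 6<<14 -> acc=109603 shift=21 [end]
Varint 2: bytes[1:4] = A3 D8 06 -> value 109603 (3 byte(s))
  byte[4]=0xC2 cont=1 payload=0x42=66: acc |= 66<<0 -> acc=66 shift=7
  byte[5]=0xFC cont=1 payload=0x7C=124: acc |= 124<<7 -> acc=15938 shift=14
  byte[6]=0x79 cont=0 payload=0x79=121: acc |= 121<<14 -> acc=1998402 shift=21 [end]
Varint 3: bytes[4:7] = C2 FC 79 -> value 1998402 (3 byte(s))

Answer: 74 109603 1998402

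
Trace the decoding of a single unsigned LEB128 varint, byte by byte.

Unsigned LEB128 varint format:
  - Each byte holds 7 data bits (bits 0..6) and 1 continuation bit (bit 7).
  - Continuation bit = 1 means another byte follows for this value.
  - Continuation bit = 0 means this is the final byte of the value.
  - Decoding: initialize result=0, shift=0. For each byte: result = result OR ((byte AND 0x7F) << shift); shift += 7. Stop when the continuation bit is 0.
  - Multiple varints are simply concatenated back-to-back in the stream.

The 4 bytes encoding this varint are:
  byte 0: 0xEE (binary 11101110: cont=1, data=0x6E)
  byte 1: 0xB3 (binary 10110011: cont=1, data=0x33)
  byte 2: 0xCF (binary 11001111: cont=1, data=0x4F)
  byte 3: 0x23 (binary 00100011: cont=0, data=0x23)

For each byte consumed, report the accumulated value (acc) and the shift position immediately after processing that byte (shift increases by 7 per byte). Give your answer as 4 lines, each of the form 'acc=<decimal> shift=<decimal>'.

Answer: acc=110 shift=7
acc=6638 shift=14
acc=1300974 shift=21
acc=74701294 shift=28

Derivation:
byte 0=0xEE: payload=0x6E=110, contrib = 110<<0 = 110; acc -> 110, shift -> 7
byte 1=0xB3: payload=0x33=51, contrib = 51<<7 = 6528; acc -> 6638, shift -> 14
byte 2=0xCF: payload=0x4F=79, contrib = 79<<14 = 1294336; acc -> 1300974, shift -> 21
byte 3=0x23: payload=0x23=35, contrib = 35<<21 = 73400320; acc -> 74701294, shift -> 28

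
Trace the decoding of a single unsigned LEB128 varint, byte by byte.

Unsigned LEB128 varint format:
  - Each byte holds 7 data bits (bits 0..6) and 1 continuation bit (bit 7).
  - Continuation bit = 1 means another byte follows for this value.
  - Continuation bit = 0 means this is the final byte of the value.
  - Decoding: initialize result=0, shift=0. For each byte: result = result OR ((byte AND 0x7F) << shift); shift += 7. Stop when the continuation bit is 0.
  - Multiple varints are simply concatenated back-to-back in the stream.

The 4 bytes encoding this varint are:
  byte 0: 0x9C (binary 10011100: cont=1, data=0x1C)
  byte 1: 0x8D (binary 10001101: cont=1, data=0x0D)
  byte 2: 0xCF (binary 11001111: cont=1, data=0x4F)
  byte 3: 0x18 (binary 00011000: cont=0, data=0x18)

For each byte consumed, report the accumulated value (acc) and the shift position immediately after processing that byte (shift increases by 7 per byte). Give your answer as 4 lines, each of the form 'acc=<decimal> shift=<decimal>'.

Answer: acc=28 shift=7
acc=1692 shift=14
acc=1296028 shift=21
acc=51627676 shift=28

Derivation:
byte 0=0x9C: payload=0x1C=28, contrib = 28<<0 = 28; acc -> 28, shift -> 7
byte 1=0x8D: payload=0x0D=13, contrib = 13<<7 = 1664; acc -> 1692, shift -> 14
byte 2=0xCF: payload=0x4F=79, contrib = 79<<14 = 1294336; acc -> 1296028, shift -> 21
byte 3=0x18: payload=0x18=24, contrib = 24<<21 = 50331648; acc -> 51627676, shift -> 28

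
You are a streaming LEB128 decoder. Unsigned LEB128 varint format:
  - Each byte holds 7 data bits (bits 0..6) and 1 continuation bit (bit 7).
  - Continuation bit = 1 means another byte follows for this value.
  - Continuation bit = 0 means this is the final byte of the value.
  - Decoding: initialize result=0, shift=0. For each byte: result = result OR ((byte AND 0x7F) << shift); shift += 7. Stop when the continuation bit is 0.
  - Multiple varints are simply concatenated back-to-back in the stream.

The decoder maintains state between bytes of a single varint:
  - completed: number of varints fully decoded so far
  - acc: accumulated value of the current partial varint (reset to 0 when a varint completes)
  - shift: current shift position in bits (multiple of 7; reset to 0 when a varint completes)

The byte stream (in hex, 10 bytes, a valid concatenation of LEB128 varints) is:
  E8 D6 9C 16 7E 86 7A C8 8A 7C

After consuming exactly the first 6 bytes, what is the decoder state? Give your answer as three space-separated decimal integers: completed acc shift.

Answer: 2 6 7

Derivation:
byte[0]=0xE8 cont=1 payload=0x68: acc |= 104<<0 -> completed=0 acc=104 shift=7
byte[1]=0xD6 cont=1 payload=0x56: acc |= 86<<7 -> completed=0 acc=11112 shift=14
byte[2]=0x9C cont=1 payload=0x1C: acc |= 28<<14 -> completed=0 acc=469864 shift=21
byte[3]=0x16 cont=0 payload=0x16: varint #1 complete (value=46607208); reset -> completed=1 acc=0 shift=0
byte[4]=0x7E cont=0 payload=0x7E: varint #2 complete (value=126); reset -> completed=2 acc=0 shift=0
byte[5]=0x86 cont=1 payload=0x06: acc |= 6<<0 -> completed=2 acc=6 shift=7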